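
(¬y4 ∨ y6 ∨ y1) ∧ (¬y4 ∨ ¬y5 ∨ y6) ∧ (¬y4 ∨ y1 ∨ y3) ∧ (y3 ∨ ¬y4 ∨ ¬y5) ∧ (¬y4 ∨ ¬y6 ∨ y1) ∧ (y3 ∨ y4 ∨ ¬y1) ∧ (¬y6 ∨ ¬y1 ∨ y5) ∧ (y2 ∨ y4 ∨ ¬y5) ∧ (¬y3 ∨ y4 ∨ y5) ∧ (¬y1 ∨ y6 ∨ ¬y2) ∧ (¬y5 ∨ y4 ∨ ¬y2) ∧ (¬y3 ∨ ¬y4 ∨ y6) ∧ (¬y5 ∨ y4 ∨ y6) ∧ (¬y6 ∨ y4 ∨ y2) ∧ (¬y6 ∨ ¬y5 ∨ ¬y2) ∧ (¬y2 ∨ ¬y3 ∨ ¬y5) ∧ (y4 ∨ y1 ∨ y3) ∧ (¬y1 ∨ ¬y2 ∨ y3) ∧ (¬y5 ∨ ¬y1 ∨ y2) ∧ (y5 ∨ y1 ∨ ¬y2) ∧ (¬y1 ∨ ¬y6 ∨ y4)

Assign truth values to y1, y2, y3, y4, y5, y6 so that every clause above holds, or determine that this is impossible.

y1 ↦ True, y2 ↦ False, y3 ↦ False, y4 ↦ True, y5 ↦ False, y6 ↦ False

Branch on y4: set y4 = True.
Branch on y6: set y6 = False.
From the singleton clause (y1), y1 = True.
From the singleton clause (¬y5), y5 = False.
From the singleton clause (¬y2), y2 = False.
From the singleton clause (¬y3), y3 = False.
All clauses are satisfied.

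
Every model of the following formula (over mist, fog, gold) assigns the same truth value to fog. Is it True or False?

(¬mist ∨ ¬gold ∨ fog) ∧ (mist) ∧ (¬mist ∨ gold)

True

Suppose fog = False.
Unit clause (mist) forces mist = True.
Unit clause (¬gold) forces gold = False.
That conflicts with the unit clause (gold).
So every satisfying assignment has fog = True.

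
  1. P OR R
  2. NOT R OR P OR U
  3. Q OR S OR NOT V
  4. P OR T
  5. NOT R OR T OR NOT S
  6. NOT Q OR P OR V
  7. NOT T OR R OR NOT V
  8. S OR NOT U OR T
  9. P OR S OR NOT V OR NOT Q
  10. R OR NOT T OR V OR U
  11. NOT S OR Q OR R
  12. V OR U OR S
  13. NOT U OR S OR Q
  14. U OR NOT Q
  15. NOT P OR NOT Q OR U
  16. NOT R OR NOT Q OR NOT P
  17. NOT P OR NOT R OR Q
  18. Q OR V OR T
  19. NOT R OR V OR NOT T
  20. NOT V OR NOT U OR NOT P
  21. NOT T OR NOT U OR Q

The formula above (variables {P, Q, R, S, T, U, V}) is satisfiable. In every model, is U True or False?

Suppose U = false.
From the singleton clause (NOT Q), Q = false.
Suppose P = true.
From the singleton clause (NOT R), R = false.
From the singleton clause (NOT S), S = false.
From the singleton clause (NOT V), V = false.
Now (V) is unsatisfied and unit — conflict.
So P must be the other value — set P = false.
From the singleton clause (R), R = true.
Now (NOT R) is unsatisfied and unit — conflict.
Both values of P lead to a conflict.
So every satisfying assignment has U = True.

True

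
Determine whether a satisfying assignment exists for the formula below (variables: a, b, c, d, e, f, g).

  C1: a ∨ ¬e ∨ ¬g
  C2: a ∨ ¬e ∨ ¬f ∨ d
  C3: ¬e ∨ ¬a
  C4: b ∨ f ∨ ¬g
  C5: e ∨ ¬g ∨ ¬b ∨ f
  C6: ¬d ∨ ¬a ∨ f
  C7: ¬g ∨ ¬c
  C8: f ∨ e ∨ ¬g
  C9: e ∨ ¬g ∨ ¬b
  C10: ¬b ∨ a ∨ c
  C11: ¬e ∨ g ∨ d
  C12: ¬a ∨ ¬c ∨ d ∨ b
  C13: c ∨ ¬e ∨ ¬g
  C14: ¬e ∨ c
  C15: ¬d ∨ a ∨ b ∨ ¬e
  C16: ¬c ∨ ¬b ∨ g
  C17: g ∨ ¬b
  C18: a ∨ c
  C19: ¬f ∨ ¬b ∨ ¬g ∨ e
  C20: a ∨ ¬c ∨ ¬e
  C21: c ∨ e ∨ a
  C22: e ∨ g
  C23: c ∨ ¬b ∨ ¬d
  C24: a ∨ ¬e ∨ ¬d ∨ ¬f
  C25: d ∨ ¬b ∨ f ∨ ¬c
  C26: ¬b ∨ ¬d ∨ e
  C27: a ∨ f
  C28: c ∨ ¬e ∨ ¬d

Branch on e: set e = False.
(g) alone gives g = True.
(¬c) alone gives c = False.
(f) alone gives f = True.
(¬b) alone gives b = False.
(a) alone gives a = True.
All clauses hold; d can take either value.
A satisfying assignment: a ↦ True,  b ↦ False,  c ↦ False,  d ↦ False,  e ↦ False,  f ↦ True,  g ↦ True.

Satisfiable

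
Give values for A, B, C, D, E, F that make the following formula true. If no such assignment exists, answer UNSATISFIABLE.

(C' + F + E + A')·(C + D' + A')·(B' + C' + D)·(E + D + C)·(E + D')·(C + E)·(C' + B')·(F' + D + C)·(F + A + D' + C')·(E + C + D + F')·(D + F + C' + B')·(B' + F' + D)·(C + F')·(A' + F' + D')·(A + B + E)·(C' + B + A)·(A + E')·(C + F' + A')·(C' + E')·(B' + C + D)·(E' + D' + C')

A=1; B=0; C=0; D=0; E=1; F=0

Suppose E = 1.
Unit clause (A) forces A = 1.
Unit clause (C') forces C = 0.
Unit clause (D') forces D = 0.
Unit clause (F') forces F = 0.
Unit clause (B') forces B = 0.
Every clause now holds.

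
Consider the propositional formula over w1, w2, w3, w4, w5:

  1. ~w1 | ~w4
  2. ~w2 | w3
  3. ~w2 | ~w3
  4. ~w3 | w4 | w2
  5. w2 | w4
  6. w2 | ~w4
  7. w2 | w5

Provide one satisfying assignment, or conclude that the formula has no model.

Branch on w1: set w1 = 0.
Branch on w2: set w2 = 0.
Unit clause (w4) forces w4 = 1.
Now (~w4) is unsatisfied and unit — conflict.
That branch fails; take w2 = 1 instead.
Unit clause (w3) forces w3 = 1.
Now (~w3) is unsatisfied and unit — conflict.
Either choice for w2 ends in contradiction.
That branch fails; take w1 = 1 instead.
Unit clause (~w4) forces w4 = 0.
Unit clause (w2) forces w2 = 1.
Unit clause (w3) forces w3 = 1.
Now (~w3) is unsatisfied and unit — conflict.
Either choice for w1 ends in contradiction.

UNSATISFIABLE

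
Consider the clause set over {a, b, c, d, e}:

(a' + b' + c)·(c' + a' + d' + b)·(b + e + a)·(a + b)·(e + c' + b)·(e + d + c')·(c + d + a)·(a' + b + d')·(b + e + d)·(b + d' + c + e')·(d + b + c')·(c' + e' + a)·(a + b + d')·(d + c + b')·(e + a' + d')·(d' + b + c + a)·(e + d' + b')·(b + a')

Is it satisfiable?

Try a = 0.
(b) alone gives b = 1.
Try c = 0.
(d) alone gives d = 1.
(e) alone gives e = 1.
This assignment satisfies each clause.
A satisfying assignment: a: 0; b: 1; c: 0; d: 1; e: 1.

Yes, satisfiable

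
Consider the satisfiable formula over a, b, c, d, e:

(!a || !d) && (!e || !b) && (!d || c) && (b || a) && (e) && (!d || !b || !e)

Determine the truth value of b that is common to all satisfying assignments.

Suppose b = true.
(!e) alone gives e = false.
But (e) is also a unit clause — contradiction.
So every satisfying assignment has b = False.

False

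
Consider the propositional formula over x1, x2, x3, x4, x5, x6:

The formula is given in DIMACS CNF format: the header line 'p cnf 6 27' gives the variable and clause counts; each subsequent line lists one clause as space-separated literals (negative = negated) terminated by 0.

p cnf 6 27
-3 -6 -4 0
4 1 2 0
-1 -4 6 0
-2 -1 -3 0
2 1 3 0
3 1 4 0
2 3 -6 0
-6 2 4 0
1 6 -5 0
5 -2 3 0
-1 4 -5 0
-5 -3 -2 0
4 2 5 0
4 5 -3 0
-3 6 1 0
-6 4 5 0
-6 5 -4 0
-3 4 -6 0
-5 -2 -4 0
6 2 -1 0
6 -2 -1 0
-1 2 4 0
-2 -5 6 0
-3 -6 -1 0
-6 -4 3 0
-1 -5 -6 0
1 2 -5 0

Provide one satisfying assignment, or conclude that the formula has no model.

Case x3 = False:
Case x2 = True:
(x5) alone gives x5 = True.
(¬x4) alone gives x4 = False.
(x1) alone gives x1 = True.
That conflicts with the unit clause (¬x1).
Backtrack on x2: now try x2 = False.
(x1) alone gives x1 = True.
(¬x6) alone gives x6 = False.
That conflicts with the unit clause (x6).
Either choice for x2 ends in contradiction.
Backtrack on x3: now try x3 = True.
Case x6 = False:
(x1) alone gives x1 = True.
(¬x4) alone gives x4 = False.
(¬x2) alone gives x2 = False.
That conflicts with the unit clause (x2).
Backtrack on x6: now try x6 = True.
(¬x4) alone gives x4 = False.
That conflicts with the unit clause (x4).
Either choice for x6 ends in contradiction.
Either choice for x3 ends in contradiction.

UNSATISFIABLE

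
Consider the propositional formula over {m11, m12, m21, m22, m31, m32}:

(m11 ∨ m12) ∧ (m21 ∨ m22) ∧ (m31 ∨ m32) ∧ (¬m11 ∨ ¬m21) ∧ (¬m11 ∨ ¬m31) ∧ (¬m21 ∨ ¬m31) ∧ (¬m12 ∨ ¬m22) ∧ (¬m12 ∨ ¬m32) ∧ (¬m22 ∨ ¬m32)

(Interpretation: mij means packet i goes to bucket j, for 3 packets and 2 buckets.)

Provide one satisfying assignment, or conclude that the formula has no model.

Branch on m11: set m11 = True.
(¬m21) alone gives m21 = False.
(m22) alone gives m22 = True.
(¬m31) alone gives m31 = False.
(m32) alone gives m32 = True.
Now (¬m32) is unsatisfied and unit — conflict.
Undo m11 and try m11 = False.
(m12) alone gives m12 = True.
(¬m22) alone gives m22 = False.
(m21) alone gives m21 = True.
(¬m31) alone gives m31 = False.
(m32) alone gives m32 = True.
Now (¬m32) is unsatisfied and unit — conflict.
Either choice for m11 ends in contradiction.

UNSATISFIABLE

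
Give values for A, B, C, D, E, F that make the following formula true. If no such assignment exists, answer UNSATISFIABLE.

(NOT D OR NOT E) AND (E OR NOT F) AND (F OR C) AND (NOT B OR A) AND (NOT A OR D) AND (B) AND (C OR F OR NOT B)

Unit clause (B) forces B = true.
Unit clause (A) forces A = true.
Unit clause (D) forces D = true.
Unit clause (NOT E) forces E = false.
Unit clause (NOT F) forces F = false.
Unit clause (C) forces C = true.
Every clause now holds.

A=true; B=true; C=true; D=true; E=false; F=false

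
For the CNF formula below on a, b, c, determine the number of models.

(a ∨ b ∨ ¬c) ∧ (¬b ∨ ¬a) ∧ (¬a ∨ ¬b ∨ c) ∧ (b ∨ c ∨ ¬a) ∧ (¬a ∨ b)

There are 2^3 = 8 truth assignments over (a, b, c).
Split on c. With c = True, the clauses containing c are satisfied and ¬c drops from the rest; 1 of the 2^2 = 4 assignments to the other variables satisfy what remains.
With c = False, by the same count on the reduced clause set, 2 assignments work.
(One model: a=F, b=F, c=F.)
Total: 1 + 2 = 3.

3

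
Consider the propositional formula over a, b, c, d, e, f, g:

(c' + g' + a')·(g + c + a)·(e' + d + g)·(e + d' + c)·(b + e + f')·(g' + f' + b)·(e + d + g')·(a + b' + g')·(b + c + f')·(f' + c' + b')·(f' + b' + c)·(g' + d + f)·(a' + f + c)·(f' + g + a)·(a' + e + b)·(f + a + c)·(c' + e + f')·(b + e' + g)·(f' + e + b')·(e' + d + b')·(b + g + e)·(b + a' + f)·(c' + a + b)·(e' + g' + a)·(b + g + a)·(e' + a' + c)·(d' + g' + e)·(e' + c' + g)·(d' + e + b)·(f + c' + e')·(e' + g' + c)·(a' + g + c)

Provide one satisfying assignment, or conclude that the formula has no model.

a: 0,  b: 1,  c: 1,  d: 1,  e: 0,  f: 0,  g: 0

Try c = 1.
Try g = 0.
Unit clause (e') forces e = 0.
Unit clause (f') forces f = 0.
Unit clause (b) forces b = 1.
All clauses hold; a, d can take either value.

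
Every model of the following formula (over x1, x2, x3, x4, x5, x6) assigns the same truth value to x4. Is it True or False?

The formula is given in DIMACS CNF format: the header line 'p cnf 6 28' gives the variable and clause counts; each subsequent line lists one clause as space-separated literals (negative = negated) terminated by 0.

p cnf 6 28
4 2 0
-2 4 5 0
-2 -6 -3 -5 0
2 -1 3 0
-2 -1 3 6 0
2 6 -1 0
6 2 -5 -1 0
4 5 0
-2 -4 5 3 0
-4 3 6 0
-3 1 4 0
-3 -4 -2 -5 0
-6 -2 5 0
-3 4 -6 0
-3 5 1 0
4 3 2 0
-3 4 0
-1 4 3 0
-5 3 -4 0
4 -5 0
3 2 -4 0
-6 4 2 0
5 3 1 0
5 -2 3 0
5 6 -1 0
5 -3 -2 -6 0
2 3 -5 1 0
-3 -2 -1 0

Suppose x4 = False.
The clause (x2) is unit, so x2 = True.
The clause (x5) is unit, so x5 = True.
Now (¬x5) is unsatisfied and unit — conflict.
So every satisfying assignment has x4 = True.

True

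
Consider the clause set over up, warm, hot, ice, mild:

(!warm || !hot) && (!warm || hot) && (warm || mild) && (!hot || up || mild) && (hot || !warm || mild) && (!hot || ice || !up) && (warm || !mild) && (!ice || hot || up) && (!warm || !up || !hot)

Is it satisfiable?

Branch on warm: set warm = false.
From the singleton clause (mild), mild = true.
Now (!mild) is unsatisfied and unit — conflict.
So warm must be the other value — set warm = true.
From the singleton clause (!hot), hot = false.
Now (hot) is unsatisfied and unit — conflict.
Either choice for warm ends in contradiction.
No assignment satisfies every clause.

No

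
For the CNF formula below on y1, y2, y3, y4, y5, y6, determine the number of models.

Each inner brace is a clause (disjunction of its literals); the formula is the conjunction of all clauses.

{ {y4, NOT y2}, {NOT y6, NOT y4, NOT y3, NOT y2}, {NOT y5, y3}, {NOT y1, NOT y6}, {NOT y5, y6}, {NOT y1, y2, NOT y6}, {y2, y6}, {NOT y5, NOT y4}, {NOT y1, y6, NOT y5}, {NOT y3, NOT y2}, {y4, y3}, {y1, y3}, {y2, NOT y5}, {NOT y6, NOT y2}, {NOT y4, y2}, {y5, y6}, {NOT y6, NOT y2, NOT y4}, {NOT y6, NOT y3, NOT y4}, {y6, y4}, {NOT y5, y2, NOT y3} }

1

There are 2^6 = 64 truth assignments over (y1, y2, y3, y4, y5, y6).
Split on y5. With y5 = true, the clauses containing y5 are satisfied and NOT y5 drops from the rest; 0 of the 2^5 = 32 assignments to the other variables satisfy what remains.
With y5 = false, by the same count on the reduced clause set, 1 assignment works.
(One model: y1=F, y2=F, y3=T, y4=F, y5=F, y6=T.)
Total: 0 + 1 = 1.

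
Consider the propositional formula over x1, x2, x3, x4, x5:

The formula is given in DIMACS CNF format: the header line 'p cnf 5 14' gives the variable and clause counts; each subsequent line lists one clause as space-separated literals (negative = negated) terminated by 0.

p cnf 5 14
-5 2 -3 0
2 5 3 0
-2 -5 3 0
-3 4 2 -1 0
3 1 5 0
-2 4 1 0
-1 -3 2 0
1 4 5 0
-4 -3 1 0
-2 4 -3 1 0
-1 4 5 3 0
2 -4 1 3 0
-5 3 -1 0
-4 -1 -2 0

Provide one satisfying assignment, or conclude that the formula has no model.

Case x5 = False:
Case x2 = True:
Case x3 = True:
Case x4 = False:
The clause (x1) is unit, so x1 = True.
This assignment satisfies each clause.

x1 ↦ True, x2 ↦ True, x3 ↦ True, x4 ↦ False, x5 ↦ False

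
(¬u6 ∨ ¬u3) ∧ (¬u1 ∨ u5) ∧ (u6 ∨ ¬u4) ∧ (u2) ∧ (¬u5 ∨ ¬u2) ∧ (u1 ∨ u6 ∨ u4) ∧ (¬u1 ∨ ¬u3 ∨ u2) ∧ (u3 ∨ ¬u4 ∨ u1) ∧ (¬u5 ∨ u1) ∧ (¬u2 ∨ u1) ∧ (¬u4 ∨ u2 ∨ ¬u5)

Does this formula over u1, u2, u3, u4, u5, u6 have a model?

No, unsatisfiable

The clause (u2) is unit, so u2 = True.
The clause (¬u5) is unit, so u5 = False.
The clause (¬u1) is unit, so u1 = False.
But (u1) is also a unit clause — contradiction.
No assignment satisfies every clause.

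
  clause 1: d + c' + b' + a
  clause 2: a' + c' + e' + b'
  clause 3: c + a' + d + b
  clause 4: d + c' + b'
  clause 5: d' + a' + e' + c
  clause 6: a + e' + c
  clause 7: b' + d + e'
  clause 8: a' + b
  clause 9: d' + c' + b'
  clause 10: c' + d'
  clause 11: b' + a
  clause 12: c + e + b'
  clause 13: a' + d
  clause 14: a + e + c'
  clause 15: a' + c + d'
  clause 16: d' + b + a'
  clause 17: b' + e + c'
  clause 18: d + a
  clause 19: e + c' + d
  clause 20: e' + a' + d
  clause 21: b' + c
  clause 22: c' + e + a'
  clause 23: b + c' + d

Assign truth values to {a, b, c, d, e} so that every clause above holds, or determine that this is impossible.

Try a = 0.
The clause (b') is unit, so b = 0.
The clause (d) is unit, so d = 1.
The clause (c') is unit, so c = 0.
The clause (e') is unit, so e = 0.
Every clause now holds.

a: 0,  b: 0,  c: 0,  d: 1,  e: 0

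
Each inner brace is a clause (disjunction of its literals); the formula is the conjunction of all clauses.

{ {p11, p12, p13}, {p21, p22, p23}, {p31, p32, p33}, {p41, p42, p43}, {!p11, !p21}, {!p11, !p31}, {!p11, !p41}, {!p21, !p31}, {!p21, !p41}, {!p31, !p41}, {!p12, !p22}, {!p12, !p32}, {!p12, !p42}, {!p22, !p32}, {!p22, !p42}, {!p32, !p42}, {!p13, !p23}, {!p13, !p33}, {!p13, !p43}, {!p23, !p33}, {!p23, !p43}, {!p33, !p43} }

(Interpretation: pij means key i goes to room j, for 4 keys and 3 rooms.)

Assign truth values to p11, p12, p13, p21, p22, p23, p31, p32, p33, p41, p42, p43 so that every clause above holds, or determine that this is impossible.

UNSATISFIABLE

Branch on p11: set p11 = false.
Branch on p12: set p12 = true.
(!p22) alone gives p22 = false.
(!p32) alone gives p32 = false.
(!p42) alone gives p42 = false.
Branch on p21: set p21 = true.
(!p31) alone gives p31 = false.
(p33) alone gives p33 = true.
(!p41) alone gives p41 = false.
(p43) alone gives p43 = true.
Now (!p43) is unsatisfied and unit — conflict.
So p21 must be the other value — set p21 = false.
(p23) alone gives p23 = true.
(!p13) alone gives p13 = false.
(!p33) alone gives p33 = false.
(p31) alone gives p31 = true.
(!p41) alone gives p41 = false.
(p43) alone gives p43 = true.
Now (!p43) is unsatisfied and unit — conflict.
Neither p21 = true nor p21 = false works.
So p12 must be the other value — set p12 = false.
(p13) alone gives p13 = true.
(!p23) alone gives p23 = false.
(!p33) alone gives p33 = false.
(!p43) alone gives p43 = false.
Branch on p21: set p21 = true.
(!p31) alone gives p31 = false.
(p32) alone gives p32 = true.
(!p41) alone gives p41 = false.
(p42) alone gives p42 = true.
Now (!p42) is unsatisfied and unit — conflict.
So p21 must be the other value — set p21 = false.
(p22) alone gives p22 = true.
(!p32) alone gives p32 = false.
(p31) alone gives p31 = true.
(!p41) alone gives p41 = false.
(p42) alone gives p42 = true.
Now (!p42) is unsatisfied and unit — conflict.
Neither p21 = true nor p21 = false works.
Neither p12 = true nor p12 = false works.
So p11 must be the other value — set p11 = true.
(!p21) alone gives p21 = false.
(!p31) alone gives p31 = false.
(!p41) alone gives p41 = false.
Branch on p22: set p22 = true.
(!p12) alone gives p12 = false.
(!p32) alone gives p32 = false.
(p33) alone gives p33 = true.
(!p42) alone gives p42 = false.
(p43) alone gives p43 = true.
Now (!p43) is unsatisfied and unit — conflict.
So p22 must be the other value — set p22 = false.
(p23) alone gives p23 = true.
(!p13) alone gives p13 = false.
(!p33) alone gives p33 = false.
(p32) alone gives p32 = true.
(!p12) alone gives p12 = false.
(!p42) alone gives p42 = false.
(p43) alone gives p43 = true.
Now (!p43) is unsatisfied and unit — conflict.
Neither p22 = true nor p22 = false works.
Neither p11 = true nor p11 = false works.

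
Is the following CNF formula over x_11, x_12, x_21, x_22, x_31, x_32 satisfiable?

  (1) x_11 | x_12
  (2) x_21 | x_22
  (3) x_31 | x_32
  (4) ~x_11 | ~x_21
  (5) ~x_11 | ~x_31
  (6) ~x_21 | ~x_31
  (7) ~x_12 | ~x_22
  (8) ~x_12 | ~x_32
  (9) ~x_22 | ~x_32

No, unsatisfiable

Suppose x_11 = 1.
Unit clause (~x_21) forces x_21 = 0.
Unit clause (x_22) forces x_22 = 1.
Unit clause (~x_31) forces x_31 = 0.
Unit clause (x_32) forces x_32 = 1.
That conflicts with the unit clause (~x_32).
That branch fails; take x_11 = 0 instead.
Unit clause (x_12) forces x_12 = 1.
Unit clause (~x_22) forces x_22 = 0.
Unit clause (x_21) forces x_21 = 1.
Unit clause (~x_31) forces x_31 = 0.
Unit clause (x_32) forces x_32 = 1.
That conflicts with the unit clause (~x_32).
Either choice for x_11 ends in contradiction.
No assignment satisfies every clause.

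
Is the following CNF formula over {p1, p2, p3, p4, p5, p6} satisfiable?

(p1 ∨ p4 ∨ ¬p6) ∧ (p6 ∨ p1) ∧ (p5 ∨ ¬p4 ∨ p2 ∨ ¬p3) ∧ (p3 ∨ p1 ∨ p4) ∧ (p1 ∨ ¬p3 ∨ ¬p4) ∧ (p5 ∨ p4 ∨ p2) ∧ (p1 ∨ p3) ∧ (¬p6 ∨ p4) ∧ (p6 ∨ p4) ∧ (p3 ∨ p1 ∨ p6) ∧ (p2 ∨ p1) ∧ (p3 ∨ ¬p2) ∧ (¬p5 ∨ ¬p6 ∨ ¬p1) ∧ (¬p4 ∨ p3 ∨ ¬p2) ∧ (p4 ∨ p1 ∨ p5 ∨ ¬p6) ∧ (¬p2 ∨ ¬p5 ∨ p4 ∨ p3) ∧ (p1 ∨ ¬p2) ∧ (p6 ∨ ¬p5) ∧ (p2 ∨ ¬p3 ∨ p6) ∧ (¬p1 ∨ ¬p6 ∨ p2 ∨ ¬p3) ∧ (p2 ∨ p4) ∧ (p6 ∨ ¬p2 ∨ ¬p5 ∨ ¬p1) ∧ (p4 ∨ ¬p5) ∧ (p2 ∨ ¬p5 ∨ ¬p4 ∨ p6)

Satisfiable

Branch on p6: set p6 = False.
From the singleton clause (p1), p1 = True.
From the singleton clause (p4), p4 = True.
From the singleton clause (¬p5), p5 = False.
Branch on p2: set p2 = False.
From the singleton clause (¬p3), p3 = False.
All clauses are satisfied.
A satisfying assignment: p1: True, p2: False, p3: False, p4: True, p5: False, p6: False.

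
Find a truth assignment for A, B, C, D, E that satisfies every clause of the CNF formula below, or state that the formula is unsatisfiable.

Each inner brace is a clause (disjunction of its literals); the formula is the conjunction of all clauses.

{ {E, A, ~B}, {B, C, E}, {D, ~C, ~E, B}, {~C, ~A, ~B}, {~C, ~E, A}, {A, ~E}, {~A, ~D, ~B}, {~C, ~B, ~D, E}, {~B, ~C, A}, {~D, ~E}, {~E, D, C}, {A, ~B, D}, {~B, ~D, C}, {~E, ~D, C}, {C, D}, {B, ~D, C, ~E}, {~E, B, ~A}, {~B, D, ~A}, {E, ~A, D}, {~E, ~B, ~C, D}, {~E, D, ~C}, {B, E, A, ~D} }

Try A = 1.
Try C = 1.
(~B) alone gives B = 0.
(~E) alone gives E = 0.
(D) alone gives D = 1.
All clauses are satisfied.

A: 1, B: 0, C: 1, D: 1, E: 0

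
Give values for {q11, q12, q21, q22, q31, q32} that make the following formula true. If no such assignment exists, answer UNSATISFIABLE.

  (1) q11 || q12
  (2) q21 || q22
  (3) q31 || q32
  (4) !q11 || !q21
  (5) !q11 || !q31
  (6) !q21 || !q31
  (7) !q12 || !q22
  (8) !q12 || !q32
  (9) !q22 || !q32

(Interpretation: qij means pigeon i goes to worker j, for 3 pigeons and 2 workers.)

Try q11 = true.
From the singleton clause (!q21), q21 = false.
From the singleton clause (q22), q22 = true.
From the singleton clause (!q31), q31 = false.
From the singleton clause (q32), q32 = true.
Now (!q32) is unsatisfied and unit — conflict.
Undo q11 and try q11 = false.
From the singleton clause (q12), q12 = true.
From the singleton clause (!q22), q22 = false.
From the singleton clause (q21), q21 = true.
From the singleton clause (!q31), q31 = false.
From the singleton clause (q32), q32 = true.
Now (!q32) is unsatisfied and unit — conflict.
Neither q11 = true nor q11 = false works.

UNSATISFIABLE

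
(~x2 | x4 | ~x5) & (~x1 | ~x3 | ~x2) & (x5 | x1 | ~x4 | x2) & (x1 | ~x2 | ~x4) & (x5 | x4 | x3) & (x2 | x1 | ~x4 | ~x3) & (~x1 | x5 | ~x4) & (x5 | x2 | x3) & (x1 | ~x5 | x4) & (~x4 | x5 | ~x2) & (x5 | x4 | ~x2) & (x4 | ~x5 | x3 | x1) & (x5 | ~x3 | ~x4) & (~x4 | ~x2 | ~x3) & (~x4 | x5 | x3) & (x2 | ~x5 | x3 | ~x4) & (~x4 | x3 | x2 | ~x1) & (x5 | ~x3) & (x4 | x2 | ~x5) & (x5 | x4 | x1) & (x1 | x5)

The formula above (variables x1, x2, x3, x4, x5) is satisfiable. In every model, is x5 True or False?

Suppose x5 = 0.
From the singleton clause (~x3), x3 = 0.
From the singleton clause (x4), x4 = 1.
That conflicts with the unit clause (~x4).
So every satisfying assignment has x5 = True.

True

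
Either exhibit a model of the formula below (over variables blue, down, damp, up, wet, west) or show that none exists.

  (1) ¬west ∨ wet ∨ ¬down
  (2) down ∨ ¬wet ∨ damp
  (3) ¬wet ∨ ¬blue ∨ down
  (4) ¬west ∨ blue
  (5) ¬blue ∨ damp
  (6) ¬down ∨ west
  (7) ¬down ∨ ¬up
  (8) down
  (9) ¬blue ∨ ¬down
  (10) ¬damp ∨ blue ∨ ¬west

From the singleton clause (down), down = True.
From the singleton clause (west), west = True.
From the singleton clause (wet), wet = True.
From the singleton clause (blue), blue = True.
Now (¬blue) is unsatisfied and unit — conflict.

UNSATISFIABLE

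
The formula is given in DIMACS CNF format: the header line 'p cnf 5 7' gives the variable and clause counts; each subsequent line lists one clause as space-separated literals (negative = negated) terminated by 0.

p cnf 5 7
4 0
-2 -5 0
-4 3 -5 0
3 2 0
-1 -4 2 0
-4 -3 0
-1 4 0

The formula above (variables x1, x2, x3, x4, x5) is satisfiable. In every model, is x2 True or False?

Suppose x2 = False.
Unit clause (x4) forces x4 = True.
Unit clause (x3) forces x3 = True.
That conflicts with the unit clause (¬x3).
So every satisfying assignment has x2 = True.

True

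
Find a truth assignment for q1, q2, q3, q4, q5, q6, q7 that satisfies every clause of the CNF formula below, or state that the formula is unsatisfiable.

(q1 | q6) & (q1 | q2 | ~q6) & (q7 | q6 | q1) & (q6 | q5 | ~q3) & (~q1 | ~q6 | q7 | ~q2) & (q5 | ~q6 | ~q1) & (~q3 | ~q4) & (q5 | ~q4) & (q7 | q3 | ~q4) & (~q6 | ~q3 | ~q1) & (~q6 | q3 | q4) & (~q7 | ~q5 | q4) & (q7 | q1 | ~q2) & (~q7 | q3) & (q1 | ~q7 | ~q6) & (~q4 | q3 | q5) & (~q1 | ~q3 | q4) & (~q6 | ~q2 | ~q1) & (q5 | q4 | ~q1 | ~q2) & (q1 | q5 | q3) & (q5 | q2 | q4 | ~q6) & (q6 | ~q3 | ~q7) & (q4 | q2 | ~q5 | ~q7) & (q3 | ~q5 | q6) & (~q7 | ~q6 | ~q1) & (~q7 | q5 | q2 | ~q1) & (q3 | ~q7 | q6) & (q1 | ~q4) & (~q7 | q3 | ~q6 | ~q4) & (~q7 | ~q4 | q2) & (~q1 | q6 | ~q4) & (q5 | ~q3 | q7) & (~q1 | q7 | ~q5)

Branch on q1: set q1 = 1.
Branch on q5: set q5 = 0.
From the singleton clause (~q6), q6 = 0.
From the singleton clause (~q3), q3 = 0.
From the singleton clause (~q4), q4 = 0.
From the singleton clause (~q7), q7 = 0.
From the singleton clause (~q2), q2 = 0.
Every clause now holds.

q1=1; q2=0; q3=0; q4=0; q5=0; q6=0; q7=0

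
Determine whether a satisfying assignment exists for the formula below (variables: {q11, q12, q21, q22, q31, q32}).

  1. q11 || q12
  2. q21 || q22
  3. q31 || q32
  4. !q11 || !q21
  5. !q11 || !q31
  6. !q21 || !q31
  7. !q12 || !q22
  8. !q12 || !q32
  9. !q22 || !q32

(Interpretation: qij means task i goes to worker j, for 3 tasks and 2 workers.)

No

Try q11 = true.
From the singleton clause (!q21), q21 = false.
From the singleton clause (q22), q22 = true.
From the singleton clause (!q31), q31 = false.
From the singleton clause (q32), q32 = true.
But (!q32) is also a unit clause — contradiction.
Undo q11 and try q11 = false.
From the singleton clause (q12), q12 = true.
From the singleton clause (!q22), q22 = false.
From the singleton clause (q21), q21 = true.
From the singleton clause (!q31), q31 = false.
From the singleton clause (q32), q32 = true.
But (!q32) is also a unit clause — contradiction.
Neither q11 = true nor q11 = false works.
No assignment satisfies every clause.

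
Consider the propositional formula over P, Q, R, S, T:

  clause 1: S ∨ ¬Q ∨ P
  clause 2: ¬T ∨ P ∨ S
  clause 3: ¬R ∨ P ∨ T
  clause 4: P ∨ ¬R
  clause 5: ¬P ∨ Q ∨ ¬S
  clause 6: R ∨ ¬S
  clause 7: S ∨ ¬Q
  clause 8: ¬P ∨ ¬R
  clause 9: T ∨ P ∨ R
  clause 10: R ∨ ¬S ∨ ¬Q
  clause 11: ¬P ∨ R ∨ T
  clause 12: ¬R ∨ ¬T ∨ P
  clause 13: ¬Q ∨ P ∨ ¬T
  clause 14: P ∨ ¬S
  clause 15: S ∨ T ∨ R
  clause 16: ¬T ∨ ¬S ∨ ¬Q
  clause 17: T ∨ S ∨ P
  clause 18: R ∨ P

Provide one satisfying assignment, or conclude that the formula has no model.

Suppose P = True.
(¬R) alone gives R = False.
(¬S) alone gives S = False.
(¬Q) alone gives Q = False.
(T) alone gives T = True.
Every clause now holds.

P ↦ True, Q ↦ False, R ↦ False, S ↦ False, T ↦ True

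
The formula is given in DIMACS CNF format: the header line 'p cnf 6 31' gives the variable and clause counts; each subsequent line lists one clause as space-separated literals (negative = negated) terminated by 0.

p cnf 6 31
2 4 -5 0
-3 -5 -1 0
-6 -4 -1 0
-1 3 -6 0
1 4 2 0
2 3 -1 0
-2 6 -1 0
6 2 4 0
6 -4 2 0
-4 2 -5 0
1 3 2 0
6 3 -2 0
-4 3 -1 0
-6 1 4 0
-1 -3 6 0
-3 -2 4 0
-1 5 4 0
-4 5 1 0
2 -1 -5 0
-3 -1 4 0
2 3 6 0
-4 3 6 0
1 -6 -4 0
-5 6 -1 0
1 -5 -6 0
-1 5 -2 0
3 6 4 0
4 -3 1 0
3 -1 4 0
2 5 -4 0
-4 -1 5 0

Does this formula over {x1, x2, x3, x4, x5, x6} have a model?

Case x2 = True:
Case x6 = False:
Unit clause (¬x1) forces x1 = False.
Unit clause (x3) forces x3 = True.
Unit clause (x4) forces x4 = True.
Unit clause (x5) forces x5 = True.
All clauses are satisfied.
A satisfying assignment: x1=False, x2=True, x3=True, x4=True, x5=True, x6=False.

Satisfiable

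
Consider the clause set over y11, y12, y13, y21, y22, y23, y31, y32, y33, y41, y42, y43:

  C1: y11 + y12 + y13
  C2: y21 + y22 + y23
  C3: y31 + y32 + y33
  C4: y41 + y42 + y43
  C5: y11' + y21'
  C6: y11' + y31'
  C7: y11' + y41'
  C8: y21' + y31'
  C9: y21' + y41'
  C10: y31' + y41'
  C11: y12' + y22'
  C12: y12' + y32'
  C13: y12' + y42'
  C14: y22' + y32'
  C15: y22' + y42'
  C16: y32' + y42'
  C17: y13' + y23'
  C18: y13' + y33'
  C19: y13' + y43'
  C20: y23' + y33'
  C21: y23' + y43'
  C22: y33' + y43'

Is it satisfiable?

No

Try y11 = 0.
Try y12 = 1.
The clause (y22') is unit, so y22 = 0.
The clause (y32') is unit, so y32 = 0.
The clause (y42') is unit, so y42 = 0.
Try y21 = 1.
The clause (y31') is unit, so y31 = 0.
The clause (y33) is unit, so y33 = 1.
The clause (y41') is unit, so y41 = 0.
The clause (y43) is unit, so y43 = 1.
That conflicts with the unit clause (y43').
Backtrack on y21: now try y21 = 0.
The clause (y23) is unit, so y23 = 1.
The clause (y13') is unit, so y13 = 0.
The clause (y33') is unit, so y33 = 0.
The clause (y31) is unit, so y31 = 1.
The clause (y41') is unit, so y41 = 0.
The clause (y43) is unit, so y43 = 1.
That conflicts with the unit clause (y43').
Both values of y21 lead to a conflict.
Backtrack on y12: now try y12 = 0.
The clause (y13) is unit, so y13 = 1.
The clause (y23') is unit, so y23 = 0.
The clause (y33') is unit, so y33 = 0.
The clause (y43') is unit, so y43 = 0.
Try y21 = 1.
The clause (y31') is unit, so y31 = 0.
The clause (y32) is unit, so y32 = 1.
The clause (y41') is unit, so y41 = 0.
The clause (y42) is unit, so y42 = 1.
That conflicts with the unit clause (y42').
Backtrack on y21: now try y21 = 0.
The clause (y22) is unit, so y22 = 1.
The clause (y32') is unit, so y32 = 0.
The clause (y31) is unit, so y31 = 1.
The clause (y41') is unit, so y41 = 0.
The clause (y42) is unit, so y42 = 1.
That conflicts with the unit clause (y42').
Both values of y21 lead to a conflict.
Both values of y12 lead to a conflict.
Backtrack on y11: now try y11 = 1.
The clause (y21') is unit, so y21 = 0.
The clause (y31') is unit, so y31 = 0.
The clause (y41') is unit, so y41 = 0.
Try y22 = 1.
The clause (y12') is unit, so y12 = 0.
The clause (y32') is unit, so y32 = 0.
The clause (y33) is unit, so y33 = 1.
The clause (y42') is unit, so y42 = 0.
The clause (y43) is unit, so y43 = 1.
That conflicts with the unit clause (y43').
Backtrack on y22: now try y22 = 0.
The clause (y23) is unit, so y23 = 1.
The clause (y13') is unit, so y13 = 0.
The clause (y33') is unit, so y33 = 0.
The clause (y32) is unit, so y32 = 1.
The clause (y12') is unit, so y12 = 0.
The clause (y42') is unit, so y42 = 0.
The clause (y43) is unit, so y43 = 1.
That conflicts with the unit clause (y43').
Both values of y22 lead to a conflict.
Both values of y11 lead to a conflict.
No assignment satisfies every clause.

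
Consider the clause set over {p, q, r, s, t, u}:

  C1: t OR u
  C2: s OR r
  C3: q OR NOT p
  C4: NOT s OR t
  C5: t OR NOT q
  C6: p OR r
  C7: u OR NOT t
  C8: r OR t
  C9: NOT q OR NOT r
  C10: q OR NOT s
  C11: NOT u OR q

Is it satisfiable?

Yes

Branch on t: set t = true.
From the singleton clause (u), u = true.
From the singleton clause (q), q = true.
From the singleton clause (NOT r), r = false.
From the singleton clause (s), s = true.
From the singleton clause (p), p = true.
This assignment satisfies each clause.
A satisfying assignment: p: true,  q: true,  r: false,  s: true,  t: true,  u: true.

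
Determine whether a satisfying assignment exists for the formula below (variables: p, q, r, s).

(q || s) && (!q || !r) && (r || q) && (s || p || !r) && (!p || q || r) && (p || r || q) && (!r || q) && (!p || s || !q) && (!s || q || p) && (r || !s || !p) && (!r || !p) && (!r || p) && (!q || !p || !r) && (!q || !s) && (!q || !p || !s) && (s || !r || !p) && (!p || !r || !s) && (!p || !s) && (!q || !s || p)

Suppose q = true.
From the singleton clause (!r), r = false.
From the singleton clause (!s), s = false.
From the singleton clause (!p), p = false.
Every clause now holds.
A satisfying assignment: p ↦ false,  q ↦ true,  r ↦ false,  s ↦ false.

Yes, satisfiable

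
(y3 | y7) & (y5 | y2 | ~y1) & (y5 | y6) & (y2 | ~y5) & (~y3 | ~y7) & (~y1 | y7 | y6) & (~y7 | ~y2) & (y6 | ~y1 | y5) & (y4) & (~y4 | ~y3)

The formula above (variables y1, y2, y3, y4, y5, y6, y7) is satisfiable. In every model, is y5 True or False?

False

Suppose y5 = 1.
Unit clause (y2) forces y2 = 1.
Unit clause (~y7) forces y7 = 0.
Unit clause (y3) forces y3 = 1.
Unit clause (y4) forces y4 = 1.
That conflicts with the unit clause (~y4).
So every satisfying assignment has y5 = False.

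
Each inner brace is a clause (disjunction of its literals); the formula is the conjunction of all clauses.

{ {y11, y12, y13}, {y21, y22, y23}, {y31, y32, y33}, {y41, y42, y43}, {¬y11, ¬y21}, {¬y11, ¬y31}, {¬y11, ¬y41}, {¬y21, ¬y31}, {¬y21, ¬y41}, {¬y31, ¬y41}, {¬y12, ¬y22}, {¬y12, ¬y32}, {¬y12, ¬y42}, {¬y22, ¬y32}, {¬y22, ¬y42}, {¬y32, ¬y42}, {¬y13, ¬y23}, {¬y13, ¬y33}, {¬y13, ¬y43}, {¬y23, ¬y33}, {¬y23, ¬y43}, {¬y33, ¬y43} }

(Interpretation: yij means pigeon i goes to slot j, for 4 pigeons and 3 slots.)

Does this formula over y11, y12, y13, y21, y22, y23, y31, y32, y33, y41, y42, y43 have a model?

Case y11 = False:
Case y12 = True:
(¬y22) alone gives y22 = False.
(¬y32) alone gives y32 = False.
(¬y42) alone gives y42 = False.
Case y21 = True:
(¬y31) alone gives y31 = False.
(y33) alone gives y33 = True.
(¬y41) alone gives y41 = False.
(y43) alone gives y43 = True.
That conflicts with the unit clause (¬y43).
So y21 must be the other value — set y21 = False.
(y23) alone gives y23 = True.
(¬y13) alone gives y13 = False.
(¬y33) alone gives y33 = False.
(y31) alone gives y31 = True.
(¬y41) alone gives y41 = False.
(y43) alone gives y43 = True.
That conflicts with the unit clause (¬y43).
Either choice for y21 ends in contradiction.
So y12 must be the other value — set y12 = False.
(y13) alone gives y13 = True.
(¬y23) alone gives y23 = False.
(¬y33) alone gives y33 = False.
(¬y43) alone gives y43 = False.
Case y21 = True:
(¬y31) alone gives y31 = False.
(y32) alone gives y32 = True.
(¬y41) alone gives y41 = False.
(y42) alone gives y42 = True.
That conflicts with the unit clause (¬y42).
So y21 must be the other value — set y21 = False.
(y22) alone gives y22 = True.
(¬y32) alone gives y32 = False.
(y31) alone gives y31 = True.
(¬y41) alone gives y41 = False.
(y42) alone gives y42 = True.
That conflicts with the unit clause (¬y42).
Either choice for y21 ends in contradiction.
Either choice for y12 ends in contradiction.
So y11 must be the other value — set y11 = True.
(¬y21) alone gives y21 = False.
(¬y31) alone gives y31 = False.
(¬y41) alone gives y41 = False.
Case y22 = True:
(¬y12) alone gives y12 = False.
(¬y32) alone gives y32 = False.
(y33) alone gives y33 = True.
(¬y42) alone gives y42 = False.
(y43) alone gives y43 = True.
That conflicts with the unit clause (¬y43).
So y22 must be the other value — set y22 = False.
(y23) alone gives y23 = True.
(¬y13) alone gives y13 = False.
(¬y33) alone gives y33 = False.
(y32) alone gives y32 = True.
(¬y12) alone gives y12 = False.
(¬y42) alone gives y42 = False.
(y43) alone gives y43 = True.
That conflicts with the unit clause (¬y43).
Either choice for y22 ends in contradiction.
Either choice for y11 ends in contradiction.
No assignment satisfies every clause.

No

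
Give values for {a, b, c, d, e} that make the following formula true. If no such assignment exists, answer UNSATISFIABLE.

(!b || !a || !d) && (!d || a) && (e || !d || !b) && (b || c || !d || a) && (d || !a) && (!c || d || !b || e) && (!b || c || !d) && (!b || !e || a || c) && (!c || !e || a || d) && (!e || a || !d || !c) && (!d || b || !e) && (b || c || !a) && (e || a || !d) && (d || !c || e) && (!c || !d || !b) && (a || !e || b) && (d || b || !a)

a: false,  b: true,  c: false,  d: false,  e: false

Case d = false:
Unit clause (!a) forces a = false.
Case c = false:
Case b = true:
Unit clause (!e) forces e = false.
All clauses are satisfied.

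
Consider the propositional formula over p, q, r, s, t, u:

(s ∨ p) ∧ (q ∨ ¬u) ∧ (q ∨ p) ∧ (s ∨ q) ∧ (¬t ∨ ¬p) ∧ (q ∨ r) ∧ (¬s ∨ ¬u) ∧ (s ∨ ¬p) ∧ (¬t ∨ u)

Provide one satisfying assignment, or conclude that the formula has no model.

p=True; q=True; r=False; s=True; t=False; u=False

Suppose s = True.
From the singleton clause (¬u), u = False.
From the singleton clause (¬t), t = False.
Suppose q = True.
No clause remains; p, r are free.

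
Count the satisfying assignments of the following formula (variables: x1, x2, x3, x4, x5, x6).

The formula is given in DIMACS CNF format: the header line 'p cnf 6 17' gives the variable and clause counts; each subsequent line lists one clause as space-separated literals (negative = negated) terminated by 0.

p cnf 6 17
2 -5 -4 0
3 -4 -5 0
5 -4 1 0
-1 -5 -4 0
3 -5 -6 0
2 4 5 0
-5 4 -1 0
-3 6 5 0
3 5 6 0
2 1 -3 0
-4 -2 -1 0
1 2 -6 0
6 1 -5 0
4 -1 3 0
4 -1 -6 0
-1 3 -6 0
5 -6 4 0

There are 2^6 = 64 truth assignments over (x1, x2, x3, x4, x5, x6).
Split on x3. With x3 = True, the clauses containing x3 are satisfied and ¬x3 drops from the rest; 3 of the 2^5 = 32 assignments to the other variables satisfy what remains.
With x3 = False, by the same count on the reduced clause set, 0 assignments work.
(One model: x1=F, x2=T, x3=T, x4=F, x5=T, x6=T.)
Total: 3 + 0 = 3.

3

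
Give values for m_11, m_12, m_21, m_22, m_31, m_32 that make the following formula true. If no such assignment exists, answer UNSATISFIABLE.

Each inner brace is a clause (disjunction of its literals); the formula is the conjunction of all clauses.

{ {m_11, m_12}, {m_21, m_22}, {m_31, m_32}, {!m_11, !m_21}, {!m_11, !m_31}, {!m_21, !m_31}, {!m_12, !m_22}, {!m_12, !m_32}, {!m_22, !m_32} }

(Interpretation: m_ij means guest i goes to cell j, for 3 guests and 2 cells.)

UNSATISFIABLE

Case m_11 = true:
The clause (!m_21) is unit, so m_21 = false.
The clause (m_22) is unit, so m_22 = true.
The clause (!m_31) is unit, so m_31 = false.
The clause (m_32) is unit, so m_32 = true.
That conflicts with the unit clause (!m_32).
Backtrack on m_11: now try m_11 = false.
The clause (m_12) is unit, so m_12 = true.
The clause (!m_22) is unit, so m_22 = false.
The clause (m_21) is unit, so m_21 = true.
The clause (!m_31) is unit, so m_31 = false.
The clause (m_32) is unit, so m_32 = true.
That conflicts with the unit clause (!m_32).
Both values of m_11 lead to a conflict.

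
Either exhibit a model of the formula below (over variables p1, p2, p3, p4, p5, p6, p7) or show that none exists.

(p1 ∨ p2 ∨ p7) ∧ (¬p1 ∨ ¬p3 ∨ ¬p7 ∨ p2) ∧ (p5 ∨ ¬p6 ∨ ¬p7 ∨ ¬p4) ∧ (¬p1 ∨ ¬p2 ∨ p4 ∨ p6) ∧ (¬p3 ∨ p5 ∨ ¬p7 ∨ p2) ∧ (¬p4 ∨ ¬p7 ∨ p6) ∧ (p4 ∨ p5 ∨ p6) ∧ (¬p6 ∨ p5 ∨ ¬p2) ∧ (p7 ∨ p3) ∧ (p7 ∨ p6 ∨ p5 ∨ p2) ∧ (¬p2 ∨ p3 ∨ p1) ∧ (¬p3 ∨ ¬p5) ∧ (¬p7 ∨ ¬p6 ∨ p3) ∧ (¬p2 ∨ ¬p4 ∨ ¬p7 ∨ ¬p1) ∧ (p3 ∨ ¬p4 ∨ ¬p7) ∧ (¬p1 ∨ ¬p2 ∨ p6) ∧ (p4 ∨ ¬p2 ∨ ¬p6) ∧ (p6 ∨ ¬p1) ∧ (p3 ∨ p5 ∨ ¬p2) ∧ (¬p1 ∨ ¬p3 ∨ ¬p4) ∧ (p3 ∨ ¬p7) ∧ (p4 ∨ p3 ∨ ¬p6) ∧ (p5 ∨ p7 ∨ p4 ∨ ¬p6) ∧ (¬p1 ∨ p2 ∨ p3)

p1 ↦ False,  p2 ↦ True,  p3 ↦ True,  p4 ↦ True,  p5 ↦ False,  p6 ↦ False,  p7 ↦ False

Try p7 = False.
From the singleton clause (p3), p3 = True.
From the singleton clause (¬p5), p5 = False.
Try p1 = False.
From the singleton clause (p2), p2 = True.
From the singleton clause (¬p6), p6 = False.
From the singleton clause (p4), p4 = True.
Every clause now holds.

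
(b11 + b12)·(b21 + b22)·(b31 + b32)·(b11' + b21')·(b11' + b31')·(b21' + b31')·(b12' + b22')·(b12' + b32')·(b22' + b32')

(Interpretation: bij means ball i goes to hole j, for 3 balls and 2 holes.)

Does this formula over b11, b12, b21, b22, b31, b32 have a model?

Suppose b11 = 1.
Unit clause (b21') forces b21 = 0.
Unit clause (b22) forces b22 = 1.
Unit clause (b31') forces b31 = 0.
Unit clause (b32) forces b32 = 1.
Now (b32') is unsatisfied and unit — conflict.
Undo b11 and try b11 = 0.
Unit clause (b12) forces b12 = 1.
Unit clause (b22') forces b22 = 0.
Unit clause (b21) forces b21 = 1.
Unit clause (b31') forces b31 = 0.
Unit clause (b32) forces b32 = 1.
Now (b32') is unsatisfied and unit — conflict.
Neither b11 = 1 nor b11 = 0 works.
No assignment satisfies every clause.

No, unsatisfiable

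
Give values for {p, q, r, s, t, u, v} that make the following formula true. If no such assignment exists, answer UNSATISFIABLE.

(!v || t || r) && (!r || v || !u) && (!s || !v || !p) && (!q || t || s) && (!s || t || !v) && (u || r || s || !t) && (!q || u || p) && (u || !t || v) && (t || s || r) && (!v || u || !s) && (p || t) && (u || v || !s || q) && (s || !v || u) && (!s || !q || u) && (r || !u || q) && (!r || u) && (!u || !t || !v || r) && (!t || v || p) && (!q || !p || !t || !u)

Case p = true:
Case s = false:
Case q = false:
Case t = false:
Unit clause (r) forces r = true.
Unit clause (u) forces u = true.
Unit clause (v) forces v = true.
Every clause now holds.

p: true; q: false; r: true; s: false; t: false; u: true; v: true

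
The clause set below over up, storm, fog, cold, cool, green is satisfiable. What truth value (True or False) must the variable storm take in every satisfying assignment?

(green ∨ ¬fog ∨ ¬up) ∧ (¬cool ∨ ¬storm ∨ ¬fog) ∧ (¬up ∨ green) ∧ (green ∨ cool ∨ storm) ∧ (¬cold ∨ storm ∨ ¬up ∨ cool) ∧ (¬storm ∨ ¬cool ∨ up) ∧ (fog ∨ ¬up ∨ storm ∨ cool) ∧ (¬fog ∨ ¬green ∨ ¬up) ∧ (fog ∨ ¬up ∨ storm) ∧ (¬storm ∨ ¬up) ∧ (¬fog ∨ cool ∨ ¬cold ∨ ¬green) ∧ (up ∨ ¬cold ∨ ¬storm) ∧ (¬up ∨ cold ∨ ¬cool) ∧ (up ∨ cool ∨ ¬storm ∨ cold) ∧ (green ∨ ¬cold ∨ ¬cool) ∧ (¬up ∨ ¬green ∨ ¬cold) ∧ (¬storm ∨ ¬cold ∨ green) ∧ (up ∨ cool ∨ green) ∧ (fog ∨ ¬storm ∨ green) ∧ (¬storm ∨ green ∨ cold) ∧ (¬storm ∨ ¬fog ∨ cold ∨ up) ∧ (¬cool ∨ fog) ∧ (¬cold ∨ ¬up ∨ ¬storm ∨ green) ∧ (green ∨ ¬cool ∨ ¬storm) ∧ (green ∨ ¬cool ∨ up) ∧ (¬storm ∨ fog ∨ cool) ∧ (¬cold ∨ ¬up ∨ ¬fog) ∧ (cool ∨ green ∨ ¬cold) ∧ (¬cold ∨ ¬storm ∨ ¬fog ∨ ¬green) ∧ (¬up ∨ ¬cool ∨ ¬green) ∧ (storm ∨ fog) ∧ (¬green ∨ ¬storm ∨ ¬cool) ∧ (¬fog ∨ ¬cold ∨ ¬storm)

Suppose storm = True.
The clause (¬up) is unit, so up = False.
The clause (¬cool) is unit, so cool = False.
The clause (¬cold) is unit, so cold = False.
That conflicts with the unit clause (cold).
So every satisfying assignment has storm = False.

False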